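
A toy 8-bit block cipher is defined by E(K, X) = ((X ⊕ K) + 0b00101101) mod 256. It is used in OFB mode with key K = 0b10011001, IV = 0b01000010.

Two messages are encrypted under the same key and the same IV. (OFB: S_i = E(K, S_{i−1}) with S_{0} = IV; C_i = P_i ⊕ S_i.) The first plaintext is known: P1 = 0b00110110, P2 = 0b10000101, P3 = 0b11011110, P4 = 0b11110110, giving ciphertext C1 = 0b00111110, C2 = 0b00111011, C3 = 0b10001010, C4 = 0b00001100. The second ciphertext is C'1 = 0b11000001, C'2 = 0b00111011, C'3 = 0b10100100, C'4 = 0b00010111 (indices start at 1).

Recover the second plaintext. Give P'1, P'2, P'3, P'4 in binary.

P'1 = 0b11001001, P'2 = 0b10000101, P'3 = 0b11110000, P'4 = 0b11101101

In OFB with a reused IV, both messages share the same keystream S_i, so C_i ⊕ C'_i = P_i ⊕ P'_i and thus P'_i = P_i ⊕ C_i ⊕ C'_i.
P'1: 0b00110110 ⊕ 0b00111110 ⊕ 0b11000001 = 0b11001001.
P'2: 0b10000101 ⊕ 0b00111011 ⊕ 0b00111011 = 0b10000101.
P'3: 0b11011110 ⊕ 0b10001010 ⊕ 0b10100100 = 0b11110000.
P'4: 0b11110110 ⊕ 0b00001100 ⊕ 0b00010111 = 0b11101101.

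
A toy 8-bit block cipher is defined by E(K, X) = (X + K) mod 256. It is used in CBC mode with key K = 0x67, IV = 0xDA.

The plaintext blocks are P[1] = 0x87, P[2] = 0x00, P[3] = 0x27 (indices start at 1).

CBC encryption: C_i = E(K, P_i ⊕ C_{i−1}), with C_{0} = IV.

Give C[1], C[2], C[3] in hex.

C[1] = 0xC4, C[2] = 0x2B, C[3] = 0x73

C[1]: P[1] ⊕ 0xDA = 0x5D; E(K, 0x5D) = 0xC4.
C[2]: P[2] ⊕ 0xC4 = 0xC4; E(K, 0xC4) = 0x2B.
C[3]: P[3] ⊕ 0x2B = 0x0C; E(K, 0x0C) = 0x73.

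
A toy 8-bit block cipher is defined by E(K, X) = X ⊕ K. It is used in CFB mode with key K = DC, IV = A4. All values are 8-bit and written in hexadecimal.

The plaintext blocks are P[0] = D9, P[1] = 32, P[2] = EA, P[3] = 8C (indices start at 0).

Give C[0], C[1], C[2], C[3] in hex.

CFB encryption: C_i = P_i ⊕ E(K, C_{i−1}), with C_{−1} = IV.
C[0]: E(K, A4) = 78; D9 ⊕ 78 = A1.
C[1]: E(K, A1) = 7D; 32 ⊕ 7D = 4F.
C[2]: E(K, 4F) = 93; EA ⊕ 93 = 79.
C[3]: E(K, 79) = A5; 8C ⊕ A5 = 29.

C[0] = A1, C[1] = 4F, C[2] = 79, C[3] = 29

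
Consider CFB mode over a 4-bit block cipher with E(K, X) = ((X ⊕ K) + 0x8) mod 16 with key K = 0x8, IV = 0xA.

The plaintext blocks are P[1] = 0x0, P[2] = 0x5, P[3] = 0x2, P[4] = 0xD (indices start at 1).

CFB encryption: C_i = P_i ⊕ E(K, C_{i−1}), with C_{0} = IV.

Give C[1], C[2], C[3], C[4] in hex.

C[1]: E(K, 0xA) = 0xA; 0x0 ⊕ 0xA = 0xA.
C[2]: E(K, 0xA) = 0xA; 0x5 ⊕ 0xA = 0xF.
C[3]: E(K, 0xF) = 0xF; 0x2 ⊕ 0xF = 0xD.
C[4]: E(K, 0xD) = 0xD; 0xD ⊕ 0xD = 0x0.

C[1] = 0xA, C[2] = 0xF, C[3] = 0xD, C[4] = 0x0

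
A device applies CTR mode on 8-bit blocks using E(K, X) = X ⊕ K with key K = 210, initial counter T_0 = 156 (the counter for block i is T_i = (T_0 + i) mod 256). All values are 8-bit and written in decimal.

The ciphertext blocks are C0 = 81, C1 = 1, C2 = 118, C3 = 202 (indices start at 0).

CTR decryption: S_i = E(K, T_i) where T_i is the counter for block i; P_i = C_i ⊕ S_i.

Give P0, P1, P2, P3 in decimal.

P0: T = 156, S = E(K, T) = 78; 81 ⊕ 78 = 31.
P1: T = 157, S = E(K, T) = 79; 1 ⊕ 79 = 78.
P2: T = 158, S = E(K, T) = 76; 118 ⊕ 76 = 58.
P3: T = 159, S = E(K, T) = 77; 202 ⊕ 77 = 135.

P0 = 31, P1 = 78, P2 = 58, P3 = 135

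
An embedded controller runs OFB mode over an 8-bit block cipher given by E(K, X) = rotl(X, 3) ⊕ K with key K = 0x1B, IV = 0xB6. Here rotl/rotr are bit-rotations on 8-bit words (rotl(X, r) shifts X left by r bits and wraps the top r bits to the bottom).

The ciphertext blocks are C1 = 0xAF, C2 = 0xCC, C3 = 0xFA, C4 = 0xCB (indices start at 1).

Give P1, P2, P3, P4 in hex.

OFB decryption: S_i = E(K, S_{i−1}) with S_{0} = IV; P_i = C_i ⊕ S_i.
P1: S = E(K, 0xB6) = 0xAE; 0xAF ⊕ 0xAE = 0x01.
P2: S = E(K, 0xAE) = 0x6E; 0xCC ⊕ 0x6E = 0xA2.
P3: S = E(K, 0x6E) = 0x68; 0xFA ⊕ 0x68 = 0x92.
P4: S = E(K, 0x68) = 0x58; 0xCB ⊕ 0x58 = 0x93.

P1 = 0x01, P2 = 0xA2, P3 = 0x92, P4 = 0x93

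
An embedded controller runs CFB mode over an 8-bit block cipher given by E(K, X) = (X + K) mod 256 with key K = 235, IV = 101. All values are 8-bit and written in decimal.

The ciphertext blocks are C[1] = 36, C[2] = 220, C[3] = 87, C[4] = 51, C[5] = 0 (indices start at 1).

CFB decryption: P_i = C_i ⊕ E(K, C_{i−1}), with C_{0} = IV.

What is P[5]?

P[5] = 30

P[5]: E(K, 51) = 30; 0 ⊕ 30 = 30.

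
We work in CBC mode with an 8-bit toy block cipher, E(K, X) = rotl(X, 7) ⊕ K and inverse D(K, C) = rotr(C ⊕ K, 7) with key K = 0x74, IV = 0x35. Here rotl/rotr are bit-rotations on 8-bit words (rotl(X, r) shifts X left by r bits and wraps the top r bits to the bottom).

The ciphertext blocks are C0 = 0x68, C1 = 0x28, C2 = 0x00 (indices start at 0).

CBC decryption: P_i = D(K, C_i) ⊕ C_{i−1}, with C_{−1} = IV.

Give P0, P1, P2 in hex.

P0 = 0x0D, P1 = 0xD0, P2 = 0xC0

P0: D(K, 0x68) = 0x38; 0x38 ⊕ 0x35 = 0x0D.
P1: D(K, 0x28) = 0xB8; 0xB8 ⊕ 0x68 = 0xD0.
P2: D(K, 0x00) = 0xE8; 0xE8 ⊕ 0x28 = 0xC0.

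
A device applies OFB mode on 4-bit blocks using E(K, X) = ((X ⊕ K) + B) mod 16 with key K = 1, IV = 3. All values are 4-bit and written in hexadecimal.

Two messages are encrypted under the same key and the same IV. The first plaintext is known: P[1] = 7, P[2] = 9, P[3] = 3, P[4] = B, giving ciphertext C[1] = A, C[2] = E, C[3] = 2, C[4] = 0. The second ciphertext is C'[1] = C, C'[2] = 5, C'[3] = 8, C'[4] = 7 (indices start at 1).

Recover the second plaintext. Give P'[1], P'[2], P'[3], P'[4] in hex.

P'[1] = 1, P'[2] = 2, P'[3] = 9, P'[4] = C

In OFB with a reused IV, both messages share the same keystream S_i, so C_i ⊕ C'_i = P_i ⊕ P'_i and thus P'_i = P_i ⊕ C_i ⊕ C'_i.
P'[1]: 7 ⊕ A ⊕ C = 1.
P'[2]: 9 ⊕ E ⊕ 5 = 2.
P'[3]: 3 ⊕ 2 ⊕ 8 = 9.
P'[4]: B ⊕ 0 ⊕ 7 = C.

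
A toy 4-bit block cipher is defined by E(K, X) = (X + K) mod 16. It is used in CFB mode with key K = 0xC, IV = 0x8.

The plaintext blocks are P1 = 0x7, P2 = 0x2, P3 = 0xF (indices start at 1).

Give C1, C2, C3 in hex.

C1 = 0x3, C2 = 0xD, C3 = 0x6

CFB encryption: C_i = P_i ⊕ E(K, C_{i−1}), with C_{0} = IV.
C1: E(K, 0x8) = 0x4; 0x7 ⊕ 0x4 = 0x3.
C2: E(K, 0x3) = 0xF; 0x2 ⊕ 0xF = 0xD.
C3: E(K, 0xD) = 0x9; 0xF ⊕ 0x9 = 0x6.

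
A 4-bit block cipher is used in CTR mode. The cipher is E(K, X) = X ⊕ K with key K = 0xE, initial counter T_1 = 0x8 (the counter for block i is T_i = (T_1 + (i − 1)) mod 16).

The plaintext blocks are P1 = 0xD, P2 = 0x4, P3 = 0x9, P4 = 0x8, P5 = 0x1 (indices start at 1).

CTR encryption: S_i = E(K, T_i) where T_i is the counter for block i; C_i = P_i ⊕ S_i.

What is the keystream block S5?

C1: T = 0x8, S = E(K, T) = 0x6; 0xD ⊕ 0x6 = 0xB.
C2: T = 0x9, S = E(K, T) = 0x7; 0x4 ⊕ 0x7 = 0x3.
C3: T = 0xA, S = E(K, T) = 0x4; 0x9 ⊕ 0x4 = 0xD.
C4: T = 0xB, S = E(K, T) = 0x5; 0x8 ⊕ 0x5 = 0xD.
C5: T = 0xC, S = E(K, T) = 0x2; 0x1 ⊕ 0x2 = 0x3.
So S5 = 0x2.

0x2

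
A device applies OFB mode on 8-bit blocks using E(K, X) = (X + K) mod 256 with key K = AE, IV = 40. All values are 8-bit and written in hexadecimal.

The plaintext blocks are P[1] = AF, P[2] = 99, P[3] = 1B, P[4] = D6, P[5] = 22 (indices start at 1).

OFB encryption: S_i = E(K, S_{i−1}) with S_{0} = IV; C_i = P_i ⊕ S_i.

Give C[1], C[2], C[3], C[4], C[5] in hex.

C[1]: S = E(K, 40) = EE; AF ⊕ EE = 41.
C[2]: S = E(K, EE) = 9C; 99 ⊕ 9C = 05.
C[3]: S = E(K, 9C) = 4A; 1B ⊕ 4A = 51.
C[4]: S = E(K, 4A) = F8; D6 ⊕ F8 = 2E.
C[5]: S = E(K, F8) = A6; 22 ⊕ A6 = 84.

C[1] = 41, C[2] = 05, C[3] = 51, C[4] = 2E, C[5] = 84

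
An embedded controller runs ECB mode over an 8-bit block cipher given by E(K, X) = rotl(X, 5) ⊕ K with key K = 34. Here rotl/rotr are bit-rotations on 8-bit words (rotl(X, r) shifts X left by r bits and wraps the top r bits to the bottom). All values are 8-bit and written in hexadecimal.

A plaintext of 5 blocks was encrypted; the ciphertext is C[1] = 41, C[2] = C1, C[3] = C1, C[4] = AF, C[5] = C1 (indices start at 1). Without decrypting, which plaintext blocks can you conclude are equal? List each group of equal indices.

ECB encrypts each block independently with the same key, so equal ciphertext blocks imply equal plaintext blocks.
C[2] = C[3] = C[5] = C1, so P[2] = P[3] = P[5].

P[2] = P[3] = P[5]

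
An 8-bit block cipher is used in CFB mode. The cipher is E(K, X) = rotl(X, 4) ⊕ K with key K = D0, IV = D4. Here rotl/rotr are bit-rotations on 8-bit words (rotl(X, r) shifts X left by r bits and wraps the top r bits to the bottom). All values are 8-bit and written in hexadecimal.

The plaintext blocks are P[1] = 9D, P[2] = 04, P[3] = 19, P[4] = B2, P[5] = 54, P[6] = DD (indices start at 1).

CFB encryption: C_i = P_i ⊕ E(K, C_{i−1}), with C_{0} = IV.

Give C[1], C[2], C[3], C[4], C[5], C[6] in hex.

C[1]: E(K, D4) = 9D; 9D ⊕ 9D = 00.
C[2]: E(K, 00) = D0; 04 ⊕ D0 = D4.
C[3]: E(K, D4) = 9D; 19 ⊕ 9D = 84.
C[4]: E(K, 84) = 98; B2 ⊕ 98 = 2A.
C[5]: E(K, 2A) = 72; 54 ⊕ 72 = 26.
C[6]: E(K, 26) = B2; DD ⊕ B2 = 6F.

C[1] = 00, C[2] = D4, C[3] = 84, C[4] = 2A, C[5] = 26, C[6] = 6F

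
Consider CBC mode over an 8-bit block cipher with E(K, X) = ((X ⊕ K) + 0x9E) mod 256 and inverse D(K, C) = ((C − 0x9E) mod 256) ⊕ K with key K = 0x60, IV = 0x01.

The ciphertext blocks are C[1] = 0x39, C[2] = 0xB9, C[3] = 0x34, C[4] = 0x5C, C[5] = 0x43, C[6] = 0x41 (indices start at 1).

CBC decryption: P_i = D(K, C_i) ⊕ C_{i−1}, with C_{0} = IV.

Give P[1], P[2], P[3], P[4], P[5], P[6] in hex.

P[1] = 0xFA, P[2] = 0x42, P[3] = 0x4F, P[4] = 0xEA, P[5] = 0x99, P[6] = 0x80

P[1]: D(K, 0x39) = 0xFB; 0xFB ⊕ 0x01 = 0xFA.
P[2]: D(K, 0xB9) = 0x7B; 0x7B ⊕ 0x39 = 0x42.
P[3]: D(K, 0x34) = 0xF6; 0xF6 ⊕ 0xB9 = 0x4F.
P[4]: D(K, 0x5C) = 0xDE; 0xDE ⊕ 0x34 = 0xEA.
P[5]: D(K, 0x43) = 0xC5; 0xC5 ⊕ 0x5C = 0x99.
P[6]: D(K, 0x41) = 0xC3; 0xC3 ⊕ 0x43 = 0x80.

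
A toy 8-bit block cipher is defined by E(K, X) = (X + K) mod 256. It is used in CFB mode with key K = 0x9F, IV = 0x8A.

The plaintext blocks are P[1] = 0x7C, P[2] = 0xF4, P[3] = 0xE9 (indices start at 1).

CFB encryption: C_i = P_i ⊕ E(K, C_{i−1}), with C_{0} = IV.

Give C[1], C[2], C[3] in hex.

C[1] = 0x55, C[2] = 0x00, C[3] = 0x76

C[1]: E(K, 0x8A) = 0x29; 0x7C ⊕ 0x29 = 0x55.
C[2]: E(K, 0x55) = 0xF4; 0xF4 ⊕ 0xF4 = 0x00.
C[3]: E(K, 0x00) = 0x9F; 0xE9 ⊕ 0x9F = 0x76.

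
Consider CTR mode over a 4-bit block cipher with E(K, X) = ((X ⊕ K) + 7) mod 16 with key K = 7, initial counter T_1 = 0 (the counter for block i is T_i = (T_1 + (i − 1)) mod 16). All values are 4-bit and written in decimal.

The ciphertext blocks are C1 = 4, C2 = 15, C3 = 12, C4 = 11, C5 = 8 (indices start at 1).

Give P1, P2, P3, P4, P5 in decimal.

P1 = 10, P2 = 2, P3 = 0, P4 = 0, P5 = 2

CTR decryption: S_i = E(K, T_i) where T_i is the counter for block i; P_i = C_i ⊕ S_i.
P1: T = 0, S = E(K, T) = 14; 4 ⊕ 14 = 10.
P2: T = 1, S = E(K, T) = 13; 15 ⊕ 13 = 2.
P3: T = 2, S = E(K, T) = 12; 12 ⊕ 12 = 0.
P4: T = 3, S = E(K, T) = 11; 11 ⊕ 11 = 0.
P5: T = 4, S = E(K, T) = 10; 8 ⊕ 10 = 2.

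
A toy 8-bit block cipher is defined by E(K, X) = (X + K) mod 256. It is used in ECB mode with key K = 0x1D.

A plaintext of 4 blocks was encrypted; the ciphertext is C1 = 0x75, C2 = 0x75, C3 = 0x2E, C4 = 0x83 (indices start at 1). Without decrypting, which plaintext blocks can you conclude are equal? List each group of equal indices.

ECB encrypts each block independently with the same key, so equal ciphertext blocks imply equal plaintext blocks.
C1 = C2 = 0x75, so P1 = P2.

P1 = P2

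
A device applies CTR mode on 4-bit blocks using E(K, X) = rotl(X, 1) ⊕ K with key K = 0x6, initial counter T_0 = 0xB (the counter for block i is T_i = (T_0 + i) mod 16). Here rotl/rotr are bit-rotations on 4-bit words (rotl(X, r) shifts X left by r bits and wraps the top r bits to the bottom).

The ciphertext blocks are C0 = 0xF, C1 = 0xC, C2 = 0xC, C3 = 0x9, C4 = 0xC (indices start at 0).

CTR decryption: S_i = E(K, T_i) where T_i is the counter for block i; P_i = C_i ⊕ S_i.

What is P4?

P4 = 0x5

P4: T = 0xF, S = E(K, T) = 0x9; 0xC ⊕ 0x9 = 0x5.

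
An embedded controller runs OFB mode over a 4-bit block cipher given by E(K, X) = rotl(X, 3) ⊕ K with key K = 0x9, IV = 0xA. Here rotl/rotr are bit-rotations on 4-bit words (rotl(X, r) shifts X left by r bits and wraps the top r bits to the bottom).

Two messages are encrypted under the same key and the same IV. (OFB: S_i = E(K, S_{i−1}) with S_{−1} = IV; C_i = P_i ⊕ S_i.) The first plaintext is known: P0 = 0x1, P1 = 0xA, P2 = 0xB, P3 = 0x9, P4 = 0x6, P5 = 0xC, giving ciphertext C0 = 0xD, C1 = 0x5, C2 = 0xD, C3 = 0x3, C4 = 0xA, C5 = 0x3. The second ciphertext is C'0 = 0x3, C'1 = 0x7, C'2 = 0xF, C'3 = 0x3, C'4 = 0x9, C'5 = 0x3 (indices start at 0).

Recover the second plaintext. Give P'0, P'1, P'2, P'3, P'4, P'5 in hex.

P'0 = 0xF, P'1 = 0x8, P'2 = 0x9, P'3 = 0x9, P'4 = 0x5, P'5 = 0xC

In OFB with a reused IV, both messages share the same keystream S_i, so C_i ⊕ C'_i = P_i ⊕ P'_i and thus P'_i = P_i ⊕ C_i ⊕ C'_i.
P'0: 0x1 ⊕ 0xD ⊕ 0x3 = 0xF.
P'1: 0xA ⊕ 0x5 ⊕ 0x7 = 0x8.
P'2: 0xB ⊕ 0xD ⊕ 0xF = 0x9.
P'3: 0x9 ⊕ 0x3 ⊕ 0x3 = 0x9.
P'4: 0x6 ⊕ 0xA ⊕ 0x9 = 0x5.
P'5: 0xC ⊕ 0x3 ⊕ 0x3 = 0xC.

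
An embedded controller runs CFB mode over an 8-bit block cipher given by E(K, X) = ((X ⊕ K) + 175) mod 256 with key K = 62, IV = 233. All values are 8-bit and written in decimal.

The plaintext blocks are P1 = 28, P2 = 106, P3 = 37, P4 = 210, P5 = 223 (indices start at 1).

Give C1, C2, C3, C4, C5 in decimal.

C1 = 154, C2 = 57, C3 = 147, C4 = 142, C5 = 128

CFB encryption: C_i = P_i ⊕ E(K, C_{i−1}), with C_{0} = IV.
C1: E(K, 233) = 134; 28 ⊕ 134 = 154.
C2: E(K, 154) = 83; 106 ⊕ 83 = 57.
C3: E(K, 57) = 182; 37 ⊕ 182 = 147.
C4: E(K, 147) = 92; 210 ⊕ 92 = 142.
C5: E(K, 142) = 95; 223 ⊕ 95 = 128.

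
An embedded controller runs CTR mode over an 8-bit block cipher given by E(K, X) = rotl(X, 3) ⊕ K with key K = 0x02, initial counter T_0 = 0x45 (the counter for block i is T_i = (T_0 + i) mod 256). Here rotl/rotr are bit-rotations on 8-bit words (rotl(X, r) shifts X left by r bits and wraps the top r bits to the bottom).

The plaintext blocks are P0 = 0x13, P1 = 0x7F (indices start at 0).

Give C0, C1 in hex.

C0 = 0x3B, C1 = 0x4F

CTR encryption: S_i = E(K, T_i) where T_i is the counter for block i; C_i = P_i ⊕ S_i.
C0: T = 0x45, S = E(K, T) = 0x28; 0x13 ⊕ 0x28 = 0x3B.
C1: T = 0x46, S = E(K, T) = 0x30; 0x7F ⊕ 0x30 = 0x4F.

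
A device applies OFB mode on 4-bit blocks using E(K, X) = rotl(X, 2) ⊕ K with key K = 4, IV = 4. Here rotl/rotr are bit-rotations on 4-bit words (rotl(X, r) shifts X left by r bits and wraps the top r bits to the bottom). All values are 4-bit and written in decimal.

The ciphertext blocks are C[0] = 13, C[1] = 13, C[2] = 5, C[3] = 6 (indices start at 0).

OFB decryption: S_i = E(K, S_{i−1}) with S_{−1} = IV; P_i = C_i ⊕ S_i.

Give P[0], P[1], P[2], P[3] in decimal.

P[0] = 8, P[1] = 12, P[2] = 5, P[3] = 2

P[0]: S = E(K, 4) = 5; 13 ⊕ 5 = 8.
P[1]: S = E(K, 5) = 1; 13 ⊕ 1 = 12.
P[2]: S = E(K, 1) = 0; 5 ⊕ 0 = 5.
P[3]: S = E(K, 0) = 4; 6 ⊕ 4 = 2.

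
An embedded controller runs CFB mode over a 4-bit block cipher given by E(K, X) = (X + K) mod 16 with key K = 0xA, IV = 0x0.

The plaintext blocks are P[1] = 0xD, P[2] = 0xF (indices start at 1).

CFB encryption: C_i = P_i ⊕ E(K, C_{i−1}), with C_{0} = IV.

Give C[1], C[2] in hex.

C[1]: E(K, 0x0) = 0xA; 0xD ⊕ 0xA = 0x7.
C[2]: E(K, 0x7) = 0x1; 0xF ⊕ 0x1 = 0xE.

C[1] = 0x7, C[2] = 0xE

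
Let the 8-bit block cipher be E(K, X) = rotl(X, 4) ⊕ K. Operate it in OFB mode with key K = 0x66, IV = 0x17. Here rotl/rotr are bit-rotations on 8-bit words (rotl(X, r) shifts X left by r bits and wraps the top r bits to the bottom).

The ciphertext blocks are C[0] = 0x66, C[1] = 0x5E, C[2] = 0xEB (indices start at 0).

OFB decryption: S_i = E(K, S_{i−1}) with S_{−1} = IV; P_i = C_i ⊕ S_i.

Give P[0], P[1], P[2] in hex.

P[0] = 0x71, P[1] = 0x49, P[2] = 0xFC

P[0]: S = E(K, 0x17) = 0x17; 0x66 ⊕ 0x17 = 0x71.
P[1]: S = E(K, 0x17) = 0x17; 0x5E ⊕ 0x17 = 0x49.
P[2]: S = E(K, 0x17) = 0x17; 0xEB ⊕ 0x17 = 0xFC.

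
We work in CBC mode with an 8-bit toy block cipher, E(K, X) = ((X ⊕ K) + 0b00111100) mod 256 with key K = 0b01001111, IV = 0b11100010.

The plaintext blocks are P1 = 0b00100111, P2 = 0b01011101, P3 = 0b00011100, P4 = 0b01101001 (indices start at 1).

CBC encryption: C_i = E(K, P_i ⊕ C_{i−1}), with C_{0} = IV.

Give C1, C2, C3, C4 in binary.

C1: P1 ⊕ 0b11100010 = 0b11000101; E(K, 0b11000101) = 0b11000110.
C2: P2 ⊕ 0b11000110 = 0b10011011; E(K, 0b10011011) = 0b00010000.
C3: P3 ⊕ 0b00010000 = 0b00001100; E(K, 0b00001100) = 0b01111111.
C4: P4 ⊕ 0b01111111 = 0b00010110; E(K, 0b00010110) = 0b10010101.

C1 = 0b11000110, C2 = 0b00010000, C3 = 0b01111111, C4 = 0b10010101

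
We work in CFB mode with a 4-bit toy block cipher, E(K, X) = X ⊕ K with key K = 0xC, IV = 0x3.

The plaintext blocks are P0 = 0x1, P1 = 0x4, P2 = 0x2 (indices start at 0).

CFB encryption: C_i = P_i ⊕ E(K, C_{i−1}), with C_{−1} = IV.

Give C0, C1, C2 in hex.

C0 = 0xE, C1 = 0x6, C2 = 0x8

C0: E(K, 0x3) = 0xF; 0x1 ⊕ 0xF = 0xE.
C1: E(K, 0xE) = 0x2; 0x4 ⊕ 0x2 = 0x6.
C2: E(K, 0x6) = 0xA; 0x2 ⊕ 0xA = 0x8.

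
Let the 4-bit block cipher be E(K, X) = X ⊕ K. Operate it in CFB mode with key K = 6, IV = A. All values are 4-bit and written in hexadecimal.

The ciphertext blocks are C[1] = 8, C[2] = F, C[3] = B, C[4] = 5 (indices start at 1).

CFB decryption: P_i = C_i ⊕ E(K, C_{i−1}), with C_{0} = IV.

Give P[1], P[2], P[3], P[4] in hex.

P[1]: E(K, A) = C; 8 ⊕ C = 4.
P[2]: E(K, 8) = E; F ⊕ E = 1.
P[3]: E(K, F) = 9; B ⊕ 9 = 2.
P[4]: E(K, B) = D; 5 ⊕ D = 8.

P[1] = 4, P[2] = 1, P[3] = 2, P[4] = 8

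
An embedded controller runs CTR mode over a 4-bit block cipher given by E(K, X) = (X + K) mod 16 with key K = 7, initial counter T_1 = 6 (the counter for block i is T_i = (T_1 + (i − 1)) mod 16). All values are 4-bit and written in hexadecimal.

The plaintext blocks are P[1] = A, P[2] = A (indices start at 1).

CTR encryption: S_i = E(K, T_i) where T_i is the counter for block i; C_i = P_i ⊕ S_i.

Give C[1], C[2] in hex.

C[1] = 7, C[2] = 4

C[1]: T = 6, S = E(K, T) = D; A ⊕ D = 7.
C[2]: T = 7, S = E(K, T) = E; A ⊕ E = 4.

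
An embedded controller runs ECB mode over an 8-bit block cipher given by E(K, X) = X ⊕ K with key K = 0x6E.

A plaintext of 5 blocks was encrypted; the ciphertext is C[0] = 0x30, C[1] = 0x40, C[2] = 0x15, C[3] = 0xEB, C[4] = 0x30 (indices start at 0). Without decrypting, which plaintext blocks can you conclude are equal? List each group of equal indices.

P[0] = P[4]

ECB encrypts each block independently with the same key, so equal ciphertext blocks imply equal plaintext blocks.
C[0] = C[4] = 0x30, so P[0] = P[4].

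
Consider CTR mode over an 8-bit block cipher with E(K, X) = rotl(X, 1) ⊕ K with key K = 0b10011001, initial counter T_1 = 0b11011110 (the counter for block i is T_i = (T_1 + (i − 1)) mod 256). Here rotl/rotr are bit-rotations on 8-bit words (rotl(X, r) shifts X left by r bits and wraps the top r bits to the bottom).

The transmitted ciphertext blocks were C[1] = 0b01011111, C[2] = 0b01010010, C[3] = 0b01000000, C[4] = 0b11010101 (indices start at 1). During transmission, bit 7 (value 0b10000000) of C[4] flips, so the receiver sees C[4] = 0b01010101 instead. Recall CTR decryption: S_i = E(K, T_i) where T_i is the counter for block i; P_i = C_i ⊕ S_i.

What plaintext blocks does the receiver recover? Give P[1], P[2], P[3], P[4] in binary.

Only C[4] changed, to 0b01010101. In CTR, a change in C_i flips the same bit in P_i only; the keystream is unaffected. Decrypting the received ciphertext:
P[1]: T = 0b11011110, S = E(K, T) = 0b00100100; 0b01011111 ⊕ 0b00100100 = 0b01111011.
P[2]: T = 0b11011111, S = E(K, T) = 0b00100110; 0b01010010 ⊕ 0b00100110 = 0b01110100.
P[3]: T = 0b11100000, S = E(K, T) = 0b01011000; 0b01000000 ⊕ 0b01011000 = 0b00011000.
P[4]: T = 0b11100001, S = E(K, T) = 0b01011010; 0b01010101 ⊕ 0b01011010 = 0b00001111.
Blocks that differ from the original plaintext: P[4].

P[1] = 0b01111011, P[2] = 0b01110100, P[3] = 0b00011000, P[4] = 0b00001111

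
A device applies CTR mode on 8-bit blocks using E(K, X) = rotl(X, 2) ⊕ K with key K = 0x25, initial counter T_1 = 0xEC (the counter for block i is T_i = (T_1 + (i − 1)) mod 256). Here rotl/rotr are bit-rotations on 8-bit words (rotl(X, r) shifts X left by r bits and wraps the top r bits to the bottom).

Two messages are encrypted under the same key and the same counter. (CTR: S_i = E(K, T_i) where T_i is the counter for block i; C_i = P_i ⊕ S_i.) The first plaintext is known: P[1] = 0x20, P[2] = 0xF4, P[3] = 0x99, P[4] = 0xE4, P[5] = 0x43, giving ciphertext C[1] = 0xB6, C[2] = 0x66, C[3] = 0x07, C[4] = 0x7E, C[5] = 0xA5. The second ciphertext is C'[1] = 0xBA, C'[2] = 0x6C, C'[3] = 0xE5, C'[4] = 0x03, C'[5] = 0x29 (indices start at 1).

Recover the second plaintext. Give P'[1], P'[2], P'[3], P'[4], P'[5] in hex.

In CTR with a reused counter, both messages share the same keystream S_i, so C_i ⊕ C'_i = P_i ⊕ P'_i and thus P'_i = P_i ⊕ C_i ⊕ C'_i.
P'[1]: 0x20 ⊕ 0xB6 ⊕ 0xBA = 0x2C.
P'[2]: 0xF4 ⊕ 0x66 ⊕ 0x6C = 0xFE.
P'[3]: 0x99 ⊕ 0x07 ⊕ 0xE5 = 0x7B.
P'[4]: 0xE4 ⊕ 0x7E ⊕ 0x03 = 0x99.
P'[5]: 0x43 ⊕ 0xA5 ⊕ 0x29 = 0xCF.

P'[1] = 0x2C, P'[2] = 0xFE, P'[3] = 0x7B, P'[4] = 0x99, P'[5] = 0xCF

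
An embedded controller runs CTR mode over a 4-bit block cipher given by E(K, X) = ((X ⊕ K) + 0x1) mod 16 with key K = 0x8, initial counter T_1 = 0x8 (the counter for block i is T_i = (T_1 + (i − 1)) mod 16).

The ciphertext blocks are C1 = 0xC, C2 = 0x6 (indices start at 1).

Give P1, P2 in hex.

CTR decryption: S_i = E(K, T_i) where T_i is the counter for block i; P_i = C_i ⊕ S_i.
P1: T = 0x8, S = E(K, T) = 0x1; 0xC ⊕ 0x1 = 0xD.
P2: T = 0x9, S = E(K, T) = 0x2; 0x6 ⊕ 0x2 = 0x4.

P1 = 0xD, P2 = 0x4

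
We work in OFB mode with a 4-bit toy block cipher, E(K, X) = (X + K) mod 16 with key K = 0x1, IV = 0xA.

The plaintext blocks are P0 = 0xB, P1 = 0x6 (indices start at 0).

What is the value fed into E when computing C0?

0xA

OFB encryption: S_i = E(K, S_{i−1}) with S_{−1} = IV; C_i = P_i ⊕ S_i.
C0: S = E(K, 0xA) = 0xB; 0xB ⊕ 0xB = 0x0.
So the input to E for block 0 is 0xA.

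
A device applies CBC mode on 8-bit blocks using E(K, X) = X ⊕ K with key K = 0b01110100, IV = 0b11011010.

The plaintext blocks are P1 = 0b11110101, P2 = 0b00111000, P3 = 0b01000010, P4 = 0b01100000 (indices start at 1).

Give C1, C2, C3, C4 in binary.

CBC encryption: C_i = E(K, P_i ⊕ C_{i−1}), with C_{0} = IV.
C1: P1 ⊕ 0b11011010 = 0b00101111; E(K, 0b00101111) = 0b01011011.
C2: P2 ⊕ 0b01011011 = 0b01100011; E(K, 0b01100011) = 0b00010111.
C3: P3 ⊕ 0b00010111 = 0b01010101; E(K, 0b01010101) = 0b00100001.
C4: P4 ⊕ 0b00100001 = 0b01000001; E(K, 0b01000001) = 0b00110101.

C1 = 0b01011011, C2 = 0b00010111, C3 = 0b00100001, C4 = 0b00110101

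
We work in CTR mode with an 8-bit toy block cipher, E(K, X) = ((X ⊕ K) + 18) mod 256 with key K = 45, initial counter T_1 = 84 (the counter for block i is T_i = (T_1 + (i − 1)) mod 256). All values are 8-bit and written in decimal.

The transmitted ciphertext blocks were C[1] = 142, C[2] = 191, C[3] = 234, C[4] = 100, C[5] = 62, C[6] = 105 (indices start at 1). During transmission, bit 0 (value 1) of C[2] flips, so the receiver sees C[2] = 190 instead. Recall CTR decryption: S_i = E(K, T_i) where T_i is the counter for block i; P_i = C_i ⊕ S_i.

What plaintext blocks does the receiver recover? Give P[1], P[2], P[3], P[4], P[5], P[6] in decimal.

P[1] = 5, P[2] = 52, P[3] = 103, P[4] = 232, P[5] = 185, P[6] = 239

Only C[2] changed, to 190. In CTR, a change in C_i flips the same bit in P_i only; the keystream is unaffected. Decrypting the received ciphertext:
P[1]: T = 84, S = E(K, T) = 139; 142 ⊕ 139 = 5.
P[2]: T = 85, S = E(K, T) = 138; 190 ⊕ 138 = 52.
P[3]: T = 86, S = E(K, T) = 141; 234 ⊕ 141 = 103.
P[4]: T = 87, S = E(K, T) = 140; 100 ⊕ 140 = 232.
P[5]: T = 88, S = E(K, T) = 135; 62 ⊕ 135 = 185.
P[6]: T = 89, S = E(K, T) = 134; 105 ⊕ 134 = 239.
Blocks that differ from the original plaintext: P[2].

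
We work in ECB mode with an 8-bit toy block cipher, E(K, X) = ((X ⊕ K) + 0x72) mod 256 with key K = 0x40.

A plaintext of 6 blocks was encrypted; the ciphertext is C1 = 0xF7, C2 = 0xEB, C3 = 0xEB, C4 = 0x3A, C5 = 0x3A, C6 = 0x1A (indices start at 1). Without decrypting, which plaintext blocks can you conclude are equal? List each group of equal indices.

ECB encrypts each block independently with the same key, so equal ciphertext blocks imply equal plaintext blocks.
C2 = C3 = 0xEB, so P2 = P3.
C4 = C5 = 0x3A, so P4 = P5.

P2 = P3; P4 = P5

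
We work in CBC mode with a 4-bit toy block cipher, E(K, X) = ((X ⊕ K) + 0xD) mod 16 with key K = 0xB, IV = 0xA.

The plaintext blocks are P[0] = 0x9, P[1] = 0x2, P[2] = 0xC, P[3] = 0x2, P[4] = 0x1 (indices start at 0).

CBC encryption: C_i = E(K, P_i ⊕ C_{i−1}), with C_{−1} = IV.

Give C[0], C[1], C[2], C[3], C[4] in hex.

C[0] = 0x5, C[1] = 0x9, C[2] = 0xB, C[3] = 0xF, C[4] = 0x2

C[0]: P[0] ⊕ 0xA = 0x3; E(K, 0x3) = 0x5.
C[1]: P[1] ⊕ 0x5 = 0x7; E(K, 0x7) = 0x9.
C[2]: P[2] ⊕ 0x9 = 0x5; E(K, 0x5) = 0xB.
C[3]: P[3] ⊕ 0xB = 0x9; E(K, 0x9) = 0xF.
C[4]: P[4] ⊕ 0xF = 0xE; E(K, 0xE) = 0x2.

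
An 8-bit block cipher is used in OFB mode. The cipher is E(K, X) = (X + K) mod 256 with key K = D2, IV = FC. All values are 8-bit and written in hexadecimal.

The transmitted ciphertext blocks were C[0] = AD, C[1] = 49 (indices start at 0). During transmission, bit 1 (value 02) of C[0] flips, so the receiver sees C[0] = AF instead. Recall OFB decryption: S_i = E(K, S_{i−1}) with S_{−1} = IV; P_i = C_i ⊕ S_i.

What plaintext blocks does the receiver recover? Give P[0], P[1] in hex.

Only C[0] changed, to AF. In OFB, a change in C_i flips the same bit in P_i only; the keystream is unaffected. Decrypting the received ciphertext:
P[0]: S = E(K, FC) = CE; AF ⊕ CE = 61.
P[1]: S = E(K, CE) = A0; 49 ⊕ A0 = E9.
Blocks that differ from the original plaintext: P[0].

P[0] = 61, P[1] = E9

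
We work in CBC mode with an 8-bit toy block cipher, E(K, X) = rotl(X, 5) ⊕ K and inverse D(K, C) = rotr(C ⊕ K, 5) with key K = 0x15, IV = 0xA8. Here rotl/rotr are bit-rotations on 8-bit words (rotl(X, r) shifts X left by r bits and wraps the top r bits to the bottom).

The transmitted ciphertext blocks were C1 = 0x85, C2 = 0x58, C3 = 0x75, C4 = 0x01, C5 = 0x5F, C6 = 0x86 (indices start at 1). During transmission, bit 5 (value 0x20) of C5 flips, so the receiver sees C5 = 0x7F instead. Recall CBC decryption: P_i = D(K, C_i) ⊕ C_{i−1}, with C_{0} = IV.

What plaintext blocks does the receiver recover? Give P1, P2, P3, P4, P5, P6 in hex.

Only C5 changed, to 0x7F. In CBC, a change in C_i garbles P_i and flips the same bit in P_{i+1}. Decrypting the received ciphertext:
P1: D(K, 0x85) = 0x84; 0x84 ⊕ 0xA8 = 0x2C.
P2: D(K, 0x58) = 0x6A; 0x6A ⊕ 0x85 = 0xEF.
P3: D(K, 0x75) = 0x03; 0x03 ⊕ 0x58 = 0x5B.
P4: D(K, 0x01) = 0xA0; 0xA0 ⊕ 0x75 = 0xD5.
P5: D(K, 0x7F) = 0x53; 0x53 ⊕ 0x01 = 0x52.
P6: D(K, 0x86) = 0x9C; 0x9C ⊕ 0x7F = 0xE3.
Blocks that differ from the original plaintext: P5, P6.

P1 = 0x2C, P2 = 0xEF, P3 = 0x5B, P4 = 0xD5, P5 = 0x52, P6 = 0xE3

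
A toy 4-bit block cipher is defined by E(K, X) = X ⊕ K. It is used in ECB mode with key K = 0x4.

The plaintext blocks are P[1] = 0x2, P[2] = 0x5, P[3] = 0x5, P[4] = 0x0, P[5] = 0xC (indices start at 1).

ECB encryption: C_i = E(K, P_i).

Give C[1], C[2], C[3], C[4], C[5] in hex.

C[1] = 0x6, C[2] = 0x1, C[3] = 0x1, C[4] = 0x4, C[5] = 0x8

C[1]: E(K, 0x2) = 0x6.
C[2]: E(K, 0x5) = 0x1.
C[3]: E(K, 0x5) = 0x1.
C[4]: E(K, 0x0) = 0x4.
C[5]: E(K, 0xC) = 0x8.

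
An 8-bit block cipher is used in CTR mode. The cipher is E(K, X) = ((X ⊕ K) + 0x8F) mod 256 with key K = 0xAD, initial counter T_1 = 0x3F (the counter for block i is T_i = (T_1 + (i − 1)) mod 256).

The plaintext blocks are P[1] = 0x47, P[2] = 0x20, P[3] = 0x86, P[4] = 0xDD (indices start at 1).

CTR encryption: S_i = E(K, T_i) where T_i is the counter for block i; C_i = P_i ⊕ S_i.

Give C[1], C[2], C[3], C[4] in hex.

C[1] = 0x66, C[2] = 0x5C, C[3] = 0xFD, C[4] = 0xA3

C[1]: T = 0x3F, S = E(K, T) = 0x21; 0x47 ⊕ 0x21 = 0x66.
C[2]: T = 0x40, S = E(K, T) = 0x7C; 0x20 ⊕ 0x7C = 0x5C.
C[3]: T = 0x41, S = E(K, T) = 0x7B; 0x86 ⊕ 0x7B = 0xFD.
C[4]: T = 0x42, S = E(K, T) = 0x7E; 0xDD ⊕ 0x7E = 0xA3.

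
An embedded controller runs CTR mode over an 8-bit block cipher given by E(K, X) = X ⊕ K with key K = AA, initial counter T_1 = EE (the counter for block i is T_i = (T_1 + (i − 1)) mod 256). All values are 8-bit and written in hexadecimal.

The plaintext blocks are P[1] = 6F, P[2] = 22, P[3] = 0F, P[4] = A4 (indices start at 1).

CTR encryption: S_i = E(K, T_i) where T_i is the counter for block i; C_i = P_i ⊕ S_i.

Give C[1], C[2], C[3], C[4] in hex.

C[1] = 2B, C[2] = 67, C[3] = 55, C[4] = FF

C[1]: T = EE, S = E(K, T) = 44; 6F ⊕ 44 = 2B.
C[2]: T = EF, S = E(K, T) = 45; 22 ⊕ 45 = 67.
C[3]: T = F0, S = E(K, T) = 5A; 0F ⊕ 5A = 55.
C[4]: T = F1, S = E(K, T) = 5B; A4 ⊕ 5B = FF.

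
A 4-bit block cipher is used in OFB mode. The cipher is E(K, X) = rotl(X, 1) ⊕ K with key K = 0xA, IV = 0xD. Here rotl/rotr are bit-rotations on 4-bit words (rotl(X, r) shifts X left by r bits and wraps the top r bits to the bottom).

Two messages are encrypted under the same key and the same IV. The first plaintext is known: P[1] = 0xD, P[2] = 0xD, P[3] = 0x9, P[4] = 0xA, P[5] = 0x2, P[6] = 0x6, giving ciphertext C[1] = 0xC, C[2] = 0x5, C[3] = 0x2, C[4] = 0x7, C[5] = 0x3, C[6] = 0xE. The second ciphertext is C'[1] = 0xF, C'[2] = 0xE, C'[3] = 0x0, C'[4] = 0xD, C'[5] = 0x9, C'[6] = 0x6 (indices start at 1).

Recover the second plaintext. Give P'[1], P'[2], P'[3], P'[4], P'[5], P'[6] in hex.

P'[1] = 0xE, P'[2] = 0x6, P'[3] = 0xB, P'[4] = 0x0, P'[5] = 0x8, P'[6] = 0xE

In OFB with a reused IV, both messages share the same keystream S_i, so C_i ⊕ C'_i = P_i ⊕ P'_i and thus P'_i = P_i ⊕ C_i ⊕ C'_i.
P'[1]: 0xD ⊕ 0xC ⊕ 0xF = 0xE.
P'[2]: 0xD ⊕ 0x5 ⊕ 0xE = 0x6.
P'[3]: 0x9 ⊕ 0x2 ⊕ 0x0 = 0xB.
P'[4]: 0xA ⊕ 0x7 ⊕ 0xD = 0x0.
P'[5]: 0x2 ⊕ 0x3 ⊕ 0x9 = 0x8.
P'[6]: 0x6 ⊕ 0xE ⊕ 0x6 = 0xE.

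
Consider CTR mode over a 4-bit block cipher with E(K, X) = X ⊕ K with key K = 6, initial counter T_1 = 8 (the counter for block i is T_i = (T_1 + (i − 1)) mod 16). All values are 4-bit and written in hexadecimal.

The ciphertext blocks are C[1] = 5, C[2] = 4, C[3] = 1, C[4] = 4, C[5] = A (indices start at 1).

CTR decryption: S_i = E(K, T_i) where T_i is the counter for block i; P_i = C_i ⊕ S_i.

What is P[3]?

P[3] = D

P[3]: T = A, S = E(K, T) = C; 1 ⊕ C = D.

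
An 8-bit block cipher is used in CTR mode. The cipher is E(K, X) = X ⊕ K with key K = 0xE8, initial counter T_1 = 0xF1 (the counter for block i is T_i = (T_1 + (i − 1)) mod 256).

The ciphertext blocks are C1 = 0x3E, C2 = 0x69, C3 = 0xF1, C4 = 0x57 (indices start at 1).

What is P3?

P3 = 0xEA

CTR decryption: S_i = E(K, T_i) where T_i is the counter for block i; P_i = C_i ⊕ S_i.
P3: T = 0xF3, S = E(K, T) = 0x1B; 0xF1 ⊕ 0x1B = 0xEA.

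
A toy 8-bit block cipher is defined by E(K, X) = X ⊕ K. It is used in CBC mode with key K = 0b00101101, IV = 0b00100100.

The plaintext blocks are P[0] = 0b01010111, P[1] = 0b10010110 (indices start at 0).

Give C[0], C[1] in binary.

CBC encryption: C_i = E(K, P_i ⊕ C_{i−1}), with C_{−1} = IV.
C[0]: P[0] ⊕ 0b00100100 = 0b01110011; E(K, 0b01110011) = 0b01011110.
C[1]: P[1] ⊕ 0b01011110 = 0b11001000; E(K, 0b11001000) = 0b11100101.

C[0] = 0b01011110, C[1] = 0b11100101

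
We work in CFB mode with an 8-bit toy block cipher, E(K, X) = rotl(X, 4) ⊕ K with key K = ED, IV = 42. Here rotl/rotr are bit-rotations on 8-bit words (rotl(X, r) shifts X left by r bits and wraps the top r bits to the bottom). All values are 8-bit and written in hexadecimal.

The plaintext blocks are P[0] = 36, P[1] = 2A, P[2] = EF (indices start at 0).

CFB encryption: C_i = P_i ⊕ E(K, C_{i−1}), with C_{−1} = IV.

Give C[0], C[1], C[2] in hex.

C[0]: E(K, 42) = C9; 36 ⊕ C9 = FF.
C[1]: E(K, FF) = 12; 2A ⊕ 12 = 38.
C[2]: E(K, 38) = 6E; EF ⊕ 6E = 81.

C[0] = FF, C[1] = 38, C[2] = 81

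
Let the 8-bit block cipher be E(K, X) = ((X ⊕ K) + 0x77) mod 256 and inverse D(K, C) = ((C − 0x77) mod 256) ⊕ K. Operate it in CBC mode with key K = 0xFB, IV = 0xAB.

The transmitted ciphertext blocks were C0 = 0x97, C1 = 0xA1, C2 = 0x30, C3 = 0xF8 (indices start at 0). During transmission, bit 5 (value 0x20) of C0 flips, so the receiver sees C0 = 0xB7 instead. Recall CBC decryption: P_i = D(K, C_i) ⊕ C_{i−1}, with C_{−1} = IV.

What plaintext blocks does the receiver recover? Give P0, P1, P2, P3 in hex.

Only C0 changed, to 0xB7. In CBC, a change in C_i garbles P_i and flips the same bit in P_{i+1}. Decrypting the received ciphertext:
P0: D(K, 0xB7) = 0xBB; 0xBB ⊕ 0xAB = 0x10.
P1: D(K, 0xA1) = 0xD1; 0xD1 ⊕ 0xB7 = 0x66.
P2: D(K, 0x30) = 0x42; 0x42 ⊕ 0xA1 = 0xE3.
P3: D(K, 0xF8) = 0x7A; 0x7A ⊕ 0x30 = 0x4A.
Blocks that differ from the original plaintext: P0, P1.

P0 = 0x10, P1 = 0x66, P2 = 0xE3, P3 = 0x4A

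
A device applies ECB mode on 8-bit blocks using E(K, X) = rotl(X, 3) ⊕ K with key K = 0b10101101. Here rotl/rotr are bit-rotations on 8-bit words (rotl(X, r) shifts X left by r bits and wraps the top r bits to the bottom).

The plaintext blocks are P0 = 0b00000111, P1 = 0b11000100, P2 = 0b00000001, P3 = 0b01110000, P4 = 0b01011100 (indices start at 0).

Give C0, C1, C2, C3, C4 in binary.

C0 = 0b10010101, C1 = 0b10001011, C2 = 0b10100101, C3 = 0b00101110, C4 = 0b01001111

ECB encryption: C_i = E(K, P_i).
C0: E(K, 0b00000111) = 0b10010101.
C1: E(K, 0b11000100) = 0b10001011.
C2: E(K, 0b00000001) = 0b10100101.
C3: E(K, 0b01110000) = 0b00101110.
C4: E(K, 0b01011100) = 0b01001111.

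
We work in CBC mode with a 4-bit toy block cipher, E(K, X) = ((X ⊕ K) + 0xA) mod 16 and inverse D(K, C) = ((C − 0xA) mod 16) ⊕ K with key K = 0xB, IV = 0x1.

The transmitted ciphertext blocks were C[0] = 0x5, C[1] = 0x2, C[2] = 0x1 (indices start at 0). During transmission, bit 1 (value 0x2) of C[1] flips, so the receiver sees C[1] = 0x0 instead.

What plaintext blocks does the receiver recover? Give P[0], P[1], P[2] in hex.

CBC decryption: P_i = D(K, C_i) ⊕ C_{i−1}, with C_{−1} = IV.
Only C[1] changed, to 0x0. In CBC, a change in C_i garbles P_i and flips the same bit in P_{i+1}. Decrypting the received ciphertext:
P[0]: D(K, 0x5) = 0x0; 0x0 ⊕ 0x1 = 0x1.
P[1]: D(K, 0x0) = 0xD; 0xD ⊕ 0x5 = 0x8.
P[2]: D(K, 0x1) = 0xC; 0xC ⊕ 0x0 = 0xC.
Blocks that differ from the original plaintext: P[1], P[2].

P[0] = 0x1, P[1] = 0x8, P[2] = 0xC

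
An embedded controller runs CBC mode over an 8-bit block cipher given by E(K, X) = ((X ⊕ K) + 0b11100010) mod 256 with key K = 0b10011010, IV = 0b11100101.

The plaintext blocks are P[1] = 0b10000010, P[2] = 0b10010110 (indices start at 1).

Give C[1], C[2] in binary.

CBC encryption: C_i = E(K, P_i ⊕ C_{i−1}), with C_{0} = IV.
C[1]: P[1] ⊕ 0b11100101 = 0b01100111; E(K, 0b01100111) = 0b11011111.
C[2]: P[2] ⊕ 0b11011111 = 0b01001001; E(K, 0b01001001) = 0b10110101.

C[1] = 0b11011111, C[2] = 0b10110101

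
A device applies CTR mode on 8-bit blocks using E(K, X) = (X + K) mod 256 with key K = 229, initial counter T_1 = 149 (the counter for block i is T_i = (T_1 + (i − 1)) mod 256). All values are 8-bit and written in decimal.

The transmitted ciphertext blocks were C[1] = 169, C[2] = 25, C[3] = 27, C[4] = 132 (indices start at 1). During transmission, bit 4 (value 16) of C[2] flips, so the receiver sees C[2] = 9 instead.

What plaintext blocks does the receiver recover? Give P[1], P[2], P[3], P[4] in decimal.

P[1] = 211, P[2] = 114, P[3] = 103, P[4] = 249

CTR decryption: S_i = E(K, T_i) where T_i is the counter for block i; P_i = C_i ⊕ S_i.
Only C[2] changed, to 9. In CTR, a change in C_i flips the same bit in P_i only; the keystream is unaffected. Decrypting the received ciphertext:
P[1]: T = 149, S = E(K, T) = 122; 169 ⊕ 122 = 211.
P[2]: T = 150, S = E(K, T) = 123; 9 ⊕ 123 = 114.
P[3]: T = 151, S = E(K, T) = 124; 27 ⊕ 124 = 103.
P[4]: T = 152, S = E(K, T) = 125; 132 ⊕ 125 = 249.
Blocks that differ from the original plaintext: P[2].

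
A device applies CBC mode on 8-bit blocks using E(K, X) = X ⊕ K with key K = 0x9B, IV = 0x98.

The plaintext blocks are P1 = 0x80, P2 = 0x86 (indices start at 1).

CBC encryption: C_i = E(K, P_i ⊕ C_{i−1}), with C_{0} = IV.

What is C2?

C2 = 0x9E

C1: P1 ⊕ 0x98 = 0x18; E(K, 0x18) = 0x83.
C2: P2 ⊕ 0x83 = 0x05; E(K, 0x05) = 0x9E.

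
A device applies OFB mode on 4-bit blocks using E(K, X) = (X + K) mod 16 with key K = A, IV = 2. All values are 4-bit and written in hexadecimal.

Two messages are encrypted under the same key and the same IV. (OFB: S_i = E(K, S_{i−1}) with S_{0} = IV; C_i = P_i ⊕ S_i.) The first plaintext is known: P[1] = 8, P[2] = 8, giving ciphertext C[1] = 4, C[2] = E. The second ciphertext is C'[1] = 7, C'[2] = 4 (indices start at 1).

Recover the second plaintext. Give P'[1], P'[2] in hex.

In OFB with a reused IV, both messages share the same keystream S_i, so C_i ⊕ C'_i = P_i ⊕ P'_i and thus P'_i = P_i ⊕ C_i ⊕ C'_i.
P'[1]: 8 ⊕ 4 ⊕ 7 = B.
P'[2]: 8 ⊕ E ⊕ 4 = 2.

P'[1] = B, P'[2] = 2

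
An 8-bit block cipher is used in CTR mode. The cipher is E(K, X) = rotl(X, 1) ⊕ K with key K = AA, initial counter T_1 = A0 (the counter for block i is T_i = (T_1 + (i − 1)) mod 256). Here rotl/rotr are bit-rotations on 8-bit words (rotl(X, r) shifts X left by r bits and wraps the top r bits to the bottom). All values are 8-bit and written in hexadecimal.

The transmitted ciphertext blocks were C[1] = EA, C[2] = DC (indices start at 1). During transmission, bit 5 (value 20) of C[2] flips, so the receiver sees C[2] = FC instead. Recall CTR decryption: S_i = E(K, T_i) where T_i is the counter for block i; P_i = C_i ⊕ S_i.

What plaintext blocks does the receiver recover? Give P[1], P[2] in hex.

Only C[2] changed, to FC. In CTR, a change in C_i flips the same bit in P_i only; the keystream is unaffected. Decrypting the received ciphertext:
P[1]: T = A0, S = E(K, T) = EB; EA ⊕ EB = 01.
P[2]: T = A1, S = E(K, T) = E9; FC ⊕ E9 = 15.
Blocks that differ from the original plaintext: P[2].

P[1] = 01, P[2] = 15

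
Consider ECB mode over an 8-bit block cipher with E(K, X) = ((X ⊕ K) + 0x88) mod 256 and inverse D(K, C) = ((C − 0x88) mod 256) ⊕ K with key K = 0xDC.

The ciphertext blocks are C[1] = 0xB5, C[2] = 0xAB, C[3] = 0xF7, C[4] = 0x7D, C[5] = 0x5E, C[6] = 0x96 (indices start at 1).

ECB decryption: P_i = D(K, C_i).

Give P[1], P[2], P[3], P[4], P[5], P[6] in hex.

P[1] = 0xF1, P[2] = 0xFF, P[3] = 0xB3, P[4] = 0x29, P[5] = 0x0A, P[6] = 0xD2

P[1]: D(K, 0xB5) = 0xF1.
P[2]: D(K, 0xAB) = 0xFF.
P[3]: D(K, 0xF7) = 0xB3.
P[4]: D(K, 0x7D) = 0x29.
P[5]: D(K, 0x5E) = 0x0A.
P[6]: D(K, 0x96) = 0xD2.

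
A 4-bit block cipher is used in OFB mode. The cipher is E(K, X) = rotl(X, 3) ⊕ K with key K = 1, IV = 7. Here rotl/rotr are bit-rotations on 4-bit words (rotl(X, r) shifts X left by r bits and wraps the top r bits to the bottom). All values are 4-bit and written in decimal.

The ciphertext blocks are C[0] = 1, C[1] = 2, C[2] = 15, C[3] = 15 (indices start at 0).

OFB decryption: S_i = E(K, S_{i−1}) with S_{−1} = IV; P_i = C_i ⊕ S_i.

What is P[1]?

P[0]: S = E(K, 7) = 10; 1 ⊕ 10 = 11.
P[1]: S = E(K, 10) = 4; 2 ⊕ 4 = 6.

P[1] = 6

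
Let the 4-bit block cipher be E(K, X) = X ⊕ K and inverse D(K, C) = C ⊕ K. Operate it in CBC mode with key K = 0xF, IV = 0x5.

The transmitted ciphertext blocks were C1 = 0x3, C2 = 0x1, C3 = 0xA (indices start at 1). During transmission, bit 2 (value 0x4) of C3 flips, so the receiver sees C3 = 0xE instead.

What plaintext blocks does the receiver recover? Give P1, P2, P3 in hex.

CBC decryption: P_i = D(K, C_i) ⊕ C_{i−1}, with C_{0} = IV.
Only C3 changed, to 0xE. In CBC, a change in C_i garbles P_i and flips the same bit in P_{i+1}. Decrypting the received ciphertext:
P1: D(K, 0x3) = 0xC; 0xC ⊕ 0x5 = 0x9.
P2: D(K, 0x1) = 0xE; 0xE ⊕ 0x3 = 0xD.
P3: D(K, 0xE) = 0x1; 0x1 ⊕ 0x1 = 0x0.
Blocks that differ from the original plaintext: P3.

P1 = 0x9, P2 = 0xD, P3 = 0x0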